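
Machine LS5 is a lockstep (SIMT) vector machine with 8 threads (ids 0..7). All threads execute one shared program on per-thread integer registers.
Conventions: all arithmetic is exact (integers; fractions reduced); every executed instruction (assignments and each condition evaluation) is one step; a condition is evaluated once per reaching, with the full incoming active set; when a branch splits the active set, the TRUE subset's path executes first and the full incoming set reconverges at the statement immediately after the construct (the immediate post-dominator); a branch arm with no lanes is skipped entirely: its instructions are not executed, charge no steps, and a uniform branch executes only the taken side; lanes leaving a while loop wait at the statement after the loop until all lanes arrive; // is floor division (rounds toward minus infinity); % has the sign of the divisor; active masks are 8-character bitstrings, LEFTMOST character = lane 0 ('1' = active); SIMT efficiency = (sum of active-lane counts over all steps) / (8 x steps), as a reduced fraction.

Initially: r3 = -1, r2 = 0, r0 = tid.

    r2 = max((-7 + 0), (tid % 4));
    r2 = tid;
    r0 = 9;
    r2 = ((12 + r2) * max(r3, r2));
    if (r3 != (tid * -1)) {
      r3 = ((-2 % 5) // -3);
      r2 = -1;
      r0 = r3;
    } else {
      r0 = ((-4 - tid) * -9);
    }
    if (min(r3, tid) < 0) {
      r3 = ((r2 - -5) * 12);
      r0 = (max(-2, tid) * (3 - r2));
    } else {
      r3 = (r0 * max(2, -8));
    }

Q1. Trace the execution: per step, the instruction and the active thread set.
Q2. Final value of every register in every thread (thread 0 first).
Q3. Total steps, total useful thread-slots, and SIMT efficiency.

step 0: r2 <- max((-7 + 0), (tid % 4)) 11111111
step 1: r2 <- tid                    11111111
step 2: r0 <- 9                      11111111
step 3: r2 <- ((12 + r2) * max(r3, r2)) 11111111
step 4: eval (r3 != (tid * -1))      11111111
step 5: r3 <- ((-2 % 5) // -3)       10111111
step 6: r2 <- -1                     10111111
step 7: r0 <- r3                     10111111
step 8: r0 <- ((-4 - tid) * -9)      01000000
step 9: eval (min(r3, tid) < 0)      11111111
step 10: r3 <- ((r2 - -5) * 12)       11111111
step 11: r0 <- (max(-2, tid) * (3 - r2)) 11111111

Answer: 12 steps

r3: 48,216,48,48,48,48,48,48
r2: -1,13,-1,-1,-1,-1,-1,-1
r0: 0,-10,8,12,16,20,24,28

steps = 12; useful = 86; efficiency = 86/96 = 43/48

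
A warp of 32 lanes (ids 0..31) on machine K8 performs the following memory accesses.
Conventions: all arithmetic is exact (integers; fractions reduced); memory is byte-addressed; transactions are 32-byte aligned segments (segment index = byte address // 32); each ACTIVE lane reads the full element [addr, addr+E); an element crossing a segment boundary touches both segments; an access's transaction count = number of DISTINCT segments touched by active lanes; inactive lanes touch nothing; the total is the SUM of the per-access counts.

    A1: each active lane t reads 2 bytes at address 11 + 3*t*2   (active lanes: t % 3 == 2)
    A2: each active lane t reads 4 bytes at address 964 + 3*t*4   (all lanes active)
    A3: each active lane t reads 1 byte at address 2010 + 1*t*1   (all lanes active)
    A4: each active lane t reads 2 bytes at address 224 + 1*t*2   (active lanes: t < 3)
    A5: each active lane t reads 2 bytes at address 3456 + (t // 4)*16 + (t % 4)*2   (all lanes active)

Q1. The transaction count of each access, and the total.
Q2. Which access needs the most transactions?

A1: 6 transactions
A2: 12 transactions
A3: 2 transactions
A4: 1 transaction
A5: 4 transactions

Answer: 6,12,2,1,4; total 25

Answer: A2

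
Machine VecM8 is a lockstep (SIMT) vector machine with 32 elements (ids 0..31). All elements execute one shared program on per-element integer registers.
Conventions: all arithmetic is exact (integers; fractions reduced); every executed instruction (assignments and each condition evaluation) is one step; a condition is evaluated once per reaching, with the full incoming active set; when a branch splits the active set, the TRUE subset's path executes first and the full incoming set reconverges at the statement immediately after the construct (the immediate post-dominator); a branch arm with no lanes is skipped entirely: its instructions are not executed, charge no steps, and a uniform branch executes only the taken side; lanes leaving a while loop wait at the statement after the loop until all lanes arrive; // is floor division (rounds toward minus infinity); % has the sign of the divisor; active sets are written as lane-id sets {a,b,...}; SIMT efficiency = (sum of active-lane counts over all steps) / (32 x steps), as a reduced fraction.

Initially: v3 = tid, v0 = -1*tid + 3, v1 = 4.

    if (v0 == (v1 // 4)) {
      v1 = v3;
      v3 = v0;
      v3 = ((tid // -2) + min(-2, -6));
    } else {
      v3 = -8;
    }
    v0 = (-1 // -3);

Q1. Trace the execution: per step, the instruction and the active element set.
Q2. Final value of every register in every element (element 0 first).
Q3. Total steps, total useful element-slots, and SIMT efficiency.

step 0: eval (v0 == (v1 // 4))       {0,1,2,3,4,5,6,7,8,9,10,11,12,13,14,15,16,17,18,19,20,21,22,23,24,25,26,27,28,29,30,31}
step 1: v1 <- v3                     {2}
step 2: v3 <- v0                     {2}
step 3: v3 <- ((tid // -2) + min(-2, -6)) {2}
step 4: v3 <- -8                     {0,1,3,4,5,6,7,8,9,10,11,12,13,14,15,16,17,18,19,20,21,22,23,24,25,26,27,28,29,30,31}
step 5: v0 <- (-1 // -3)             {0,1,2,3,4,5,6,7,8,9,10,11,12,13,14,15,16,17,18,19,20,21,22,23,24,25,26,27,28,29,30,31}

Answer: 6 steps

v3: -8,-8,-7,-8,-8,-8,-8,-8,-8,-8,-8,-8,-8,-8,-8,-8,-8,-8,-8,-8,-8,-8,-8,-8,-8,-8,-8,-8,-8,-8,-8,-8
v0: 0,0,0,0,0,0,0,0,0,0,0,0,0,0,0,0,0,0,0,0,0,0,0,0,0,0,0,0,0,0,0,0
v1: 4,4,2,4,4,4,4,4,4,4,4,4,4,4,4,4,4,4,4,4,4,4,4,4,4,4,4,4,4,4,4,4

steps = 6; useful = 98; efficiency = 98/192 = 49/96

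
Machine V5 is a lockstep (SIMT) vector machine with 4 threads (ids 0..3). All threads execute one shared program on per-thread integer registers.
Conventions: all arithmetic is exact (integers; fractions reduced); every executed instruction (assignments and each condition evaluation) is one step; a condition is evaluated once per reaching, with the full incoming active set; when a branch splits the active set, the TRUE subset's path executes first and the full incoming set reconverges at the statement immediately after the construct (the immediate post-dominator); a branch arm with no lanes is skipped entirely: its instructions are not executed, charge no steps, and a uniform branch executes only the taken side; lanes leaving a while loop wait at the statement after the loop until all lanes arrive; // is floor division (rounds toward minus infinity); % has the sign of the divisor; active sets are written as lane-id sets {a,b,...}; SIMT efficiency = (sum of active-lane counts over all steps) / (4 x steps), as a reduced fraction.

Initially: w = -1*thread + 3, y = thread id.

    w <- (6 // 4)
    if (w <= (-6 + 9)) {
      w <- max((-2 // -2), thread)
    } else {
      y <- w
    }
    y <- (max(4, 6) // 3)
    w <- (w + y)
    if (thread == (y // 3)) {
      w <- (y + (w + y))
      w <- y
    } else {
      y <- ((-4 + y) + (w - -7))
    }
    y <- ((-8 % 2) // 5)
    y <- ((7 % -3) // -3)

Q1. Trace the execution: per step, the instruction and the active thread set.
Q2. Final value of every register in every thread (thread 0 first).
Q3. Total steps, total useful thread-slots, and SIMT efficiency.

step 0: w <- (6 // 4)                {0,1,2,3}
step 1: eval (w <= (-6 + 9))         {0,1,2,3}
step 2: w <- max((-2 // -2), thread) {0,1,2,3}
step 3: y <- (max(4, 6) // 3)        {0,1,2,3}
step 4: w <- (w + y)                 {0,1,2,3}
step 5: eval (thread == (y // 3))    {0,1,2,3}
step 6: w <- (y + (w + y))           {0}
step 7: w <- y                       {0}
step 8: y <- ((-4 + y) + (w - -7))   {1,2,3}
step 9: y <- ((-8 % 2) // 5)         {0,1,2,3}
step 10: y <- ((7 % -3) // -3)        {0,1,2,3}

Answer: 11 steps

w: 2,3,4,5
y: 0,0,0,0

steps = 11; useful = 37; efficiency = 37/44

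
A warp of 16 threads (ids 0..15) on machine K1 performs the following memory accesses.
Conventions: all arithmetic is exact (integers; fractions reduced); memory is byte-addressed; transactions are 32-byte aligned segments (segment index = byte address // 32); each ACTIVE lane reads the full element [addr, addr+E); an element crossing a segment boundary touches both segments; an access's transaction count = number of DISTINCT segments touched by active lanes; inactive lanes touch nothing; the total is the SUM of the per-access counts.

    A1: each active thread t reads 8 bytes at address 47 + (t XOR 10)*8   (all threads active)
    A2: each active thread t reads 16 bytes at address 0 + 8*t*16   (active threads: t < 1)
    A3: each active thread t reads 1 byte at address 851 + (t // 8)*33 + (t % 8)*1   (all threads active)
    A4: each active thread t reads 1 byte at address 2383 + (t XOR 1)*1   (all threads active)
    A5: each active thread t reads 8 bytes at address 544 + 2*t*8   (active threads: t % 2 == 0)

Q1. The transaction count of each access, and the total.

A1: 5 transactions
A2: 1 transaction
A3: 2 transactions
A4: 1 transaction
A5: 8 transactions

Answer: 5,1,2,1,8; total 17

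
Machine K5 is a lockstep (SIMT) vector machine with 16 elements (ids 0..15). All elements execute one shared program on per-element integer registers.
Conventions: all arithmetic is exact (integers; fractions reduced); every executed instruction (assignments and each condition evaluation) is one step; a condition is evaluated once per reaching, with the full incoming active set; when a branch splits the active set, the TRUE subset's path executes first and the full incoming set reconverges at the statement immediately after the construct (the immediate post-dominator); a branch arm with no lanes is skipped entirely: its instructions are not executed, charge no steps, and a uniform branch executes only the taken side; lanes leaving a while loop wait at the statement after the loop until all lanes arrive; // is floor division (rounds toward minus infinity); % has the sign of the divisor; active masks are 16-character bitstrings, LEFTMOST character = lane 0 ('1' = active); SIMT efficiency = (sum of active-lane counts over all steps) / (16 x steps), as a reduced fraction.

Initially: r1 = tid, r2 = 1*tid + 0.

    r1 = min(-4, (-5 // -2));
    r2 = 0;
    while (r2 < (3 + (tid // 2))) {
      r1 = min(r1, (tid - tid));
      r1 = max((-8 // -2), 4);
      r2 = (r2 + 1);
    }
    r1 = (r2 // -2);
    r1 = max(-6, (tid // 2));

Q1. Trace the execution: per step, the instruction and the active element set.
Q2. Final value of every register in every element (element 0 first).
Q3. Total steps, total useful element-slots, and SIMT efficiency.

step 0: r1 <- min(-4, (-5 // -2))    1111111111111111
step 1: r2 <- 0                      1111111111111111
step 2: eval (r2 < (3 + (tid // 2))) 1111111111111111
step 3: r1 <- min(r1, (tid - tid))   1111111111111111
step 4: r1 <- max((-8 // -2), 4)     1111111111111111
step 5: r2 <- (r2 + 1)               1111111111111111
step 6: eval (r2 < (3 + (tid // 2))) 1111111111111111
step 7: r1 <- min(r1, (tid - tid))   1111111111111111
step 8: r1 <- max((-8 // -2), 4)     1111111111111111
step 9: r2 <- (r2 + 1)               1111111111111111
step 10: eval (r2 < (3 + (tid // 2))) 1111111111111111
step 11: r1 <- min(r1, (tid - tid))   1111111111111111
step 12: r1 <- max((-8 // -2), 4)     1111111111111111
step 13: r2 <- (r2 + 1)               1111111111111111
step 14: eval (r2 < (3 + (tid // 2))) 1111111111111111
step 15: r1 <- min(r1, (tid - tid))   0011111111111111
step 16: r1 <- max((-8 // -2), 4)     0011111111111111
step 17: r2 <- (r2 + 1)               0011111111111111
step 18: eval (r2 < (3 + (tid // 2))) 0011111111111111
step 19: r1 <- min(r1, (tid - tid))   0000111111111111
step 20: r1 <- max((-8 // -2), 4)     0000111111111111
step 21: r2 <- (r2 + 1)               0000111111111111
step 22: eval (r2 < (3 + (tid // 2))) 0000111111111111
step 23: r1 <- min(r1, (tid - tid))   0000001111111111
step 24: r1 <- max((-8 // -2), 4)     0000001111111111
step 25: r2 <- (r2 + 1)               0000001111111111
step 26: eval (r2 < (3 + (tid // 2))) 0000001111111111
step 27: r1 <- min(r1, (tid - tid))   0000000011111111
step 28: r1 <- max((-8 // -2), 4)     0000000011111111
step 29: r2 <- (r2 + 1)               0000000011111111
step 30: eval (r2 < (3 + (tid // 2))) 0000000011111111
step 31: r1 <- min(r1, (tid - tid))   0000000000111111
step 32: r1 <- max((-8 // -2), 4)     0000000000111111
step 33: r2 <- (r2 + 1)               0000000000111111
step 34: eval (r2 < (3 + (tid // 2))) 0000000000111111
step 35: r1 <- min(r1, (tid - tid))   0000000000001111
step 36: r1 <- max((-8 // -2), 4)     0000000000001111
step 37: r2 <- (r2 + 1)               0000000000001111
step 38: eval (r2 < (3 + (tid // 2))) 0000000000001111
step 39: r1 <- min(r1, (tid - tid))   0000000000000011
step 40: r1 <- max((-8 // -2), 4)     0000000000000011
step 41: r2 <- (r2 + 1)               0000000000000011
step 42: eval (r2 < (3 + (tid // 2))) 0000000000000011
step 43: r1 <- (r2 // -2)             1111111111111111
step 44: r1 <- max(-6, (tid // 2))    1111111111111111

Answer: 45 steps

r1: 0,0,1,1,2,2,3,3,4,4,5,5,6,6,7,7
r2: 3,3,4,4,5,5,6,6,7,7,8,8,9,9,10,10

steps = 45; useful = 496; efficiency = 496/720 = 31/45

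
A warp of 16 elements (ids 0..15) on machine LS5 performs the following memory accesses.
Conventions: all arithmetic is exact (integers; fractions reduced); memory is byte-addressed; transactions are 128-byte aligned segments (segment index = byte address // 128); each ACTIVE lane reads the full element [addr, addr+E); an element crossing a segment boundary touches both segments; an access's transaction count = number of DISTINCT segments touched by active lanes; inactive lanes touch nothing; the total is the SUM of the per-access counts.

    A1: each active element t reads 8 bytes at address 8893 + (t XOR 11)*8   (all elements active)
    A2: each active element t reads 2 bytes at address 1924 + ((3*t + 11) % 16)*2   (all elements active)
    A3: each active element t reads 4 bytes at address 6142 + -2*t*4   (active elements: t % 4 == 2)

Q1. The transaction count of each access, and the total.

A1: 2 transactions
A2: 1 transaction
A3: 1 transaction

Answer: 2,1,1; total 4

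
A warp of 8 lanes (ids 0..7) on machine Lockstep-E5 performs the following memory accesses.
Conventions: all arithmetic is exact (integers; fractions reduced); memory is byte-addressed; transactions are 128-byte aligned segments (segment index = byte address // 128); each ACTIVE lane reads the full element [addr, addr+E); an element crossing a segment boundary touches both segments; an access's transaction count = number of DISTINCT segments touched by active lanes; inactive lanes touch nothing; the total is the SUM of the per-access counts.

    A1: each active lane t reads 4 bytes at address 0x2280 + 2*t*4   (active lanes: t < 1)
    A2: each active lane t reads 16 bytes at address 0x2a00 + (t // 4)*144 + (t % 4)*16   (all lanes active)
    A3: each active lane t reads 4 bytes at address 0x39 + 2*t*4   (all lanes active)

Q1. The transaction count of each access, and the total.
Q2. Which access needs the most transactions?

A1: 1 transaction
A2: 2 transactions
A3: 1 transaction

Answer: 1,2,1; total 4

Answer: A2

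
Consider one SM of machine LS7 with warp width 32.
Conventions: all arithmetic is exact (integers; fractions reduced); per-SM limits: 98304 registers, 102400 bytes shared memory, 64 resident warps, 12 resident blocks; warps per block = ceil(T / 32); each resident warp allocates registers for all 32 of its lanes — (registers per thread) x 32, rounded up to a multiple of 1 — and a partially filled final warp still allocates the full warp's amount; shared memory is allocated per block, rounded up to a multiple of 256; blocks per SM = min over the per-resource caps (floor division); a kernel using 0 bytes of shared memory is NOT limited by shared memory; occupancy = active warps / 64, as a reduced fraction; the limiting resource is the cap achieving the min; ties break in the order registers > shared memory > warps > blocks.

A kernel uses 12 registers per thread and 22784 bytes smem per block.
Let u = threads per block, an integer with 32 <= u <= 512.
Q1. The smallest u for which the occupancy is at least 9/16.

Answer: u = 257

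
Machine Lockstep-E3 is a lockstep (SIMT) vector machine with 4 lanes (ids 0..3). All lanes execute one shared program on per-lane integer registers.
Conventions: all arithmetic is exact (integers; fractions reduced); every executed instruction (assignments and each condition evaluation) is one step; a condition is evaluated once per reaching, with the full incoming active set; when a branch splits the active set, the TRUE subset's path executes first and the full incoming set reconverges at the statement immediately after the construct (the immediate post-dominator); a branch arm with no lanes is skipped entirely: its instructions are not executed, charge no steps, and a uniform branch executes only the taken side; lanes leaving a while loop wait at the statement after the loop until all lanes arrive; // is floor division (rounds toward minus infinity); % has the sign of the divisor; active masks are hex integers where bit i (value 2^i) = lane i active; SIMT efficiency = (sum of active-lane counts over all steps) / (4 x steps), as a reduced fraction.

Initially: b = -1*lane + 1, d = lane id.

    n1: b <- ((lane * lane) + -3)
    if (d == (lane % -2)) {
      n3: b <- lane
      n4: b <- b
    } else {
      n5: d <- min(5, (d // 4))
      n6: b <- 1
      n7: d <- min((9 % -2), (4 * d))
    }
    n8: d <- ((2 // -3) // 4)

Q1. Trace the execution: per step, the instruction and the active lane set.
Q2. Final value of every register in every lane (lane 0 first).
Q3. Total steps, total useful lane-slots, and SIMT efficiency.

step 0: b <- ((lane * lane) + -3)    0xf
step 1: eval (d == (lane % -2))      0xf
step 2: b <- lane                    0x1
step 3: b <- b                       0x1
step 4: d <- min(5, (d // 4))        0xe
step 5: b <- 1                       0xe
step 6: d <- min((9 % -2), (4 * d))  0xe
step 7: d <- ((2 // -3) // 4)        0xf

Answer: 8 steps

b: 0,1,1,1
d: -1,-1,-1,-1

steps = 8; useful = 23; efficiency = 23/32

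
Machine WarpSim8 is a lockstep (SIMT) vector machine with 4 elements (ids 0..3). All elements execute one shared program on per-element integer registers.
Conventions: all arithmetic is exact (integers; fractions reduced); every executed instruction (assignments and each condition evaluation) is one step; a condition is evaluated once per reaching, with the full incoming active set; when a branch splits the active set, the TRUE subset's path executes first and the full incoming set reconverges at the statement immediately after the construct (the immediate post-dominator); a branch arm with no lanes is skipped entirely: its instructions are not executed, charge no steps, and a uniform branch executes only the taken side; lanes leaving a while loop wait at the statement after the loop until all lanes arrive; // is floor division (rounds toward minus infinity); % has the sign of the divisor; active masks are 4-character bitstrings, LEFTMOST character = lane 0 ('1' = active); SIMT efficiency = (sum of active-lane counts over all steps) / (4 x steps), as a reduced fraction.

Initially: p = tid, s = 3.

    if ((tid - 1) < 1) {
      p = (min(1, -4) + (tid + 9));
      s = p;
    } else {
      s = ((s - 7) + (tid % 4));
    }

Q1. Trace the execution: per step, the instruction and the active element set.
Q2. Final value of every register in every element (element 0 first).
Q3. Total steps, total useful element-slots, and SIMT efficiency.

step 0: eval ((tid - 1) < 1)         1111
step 1: p <- (min(1, -4) + (tid + 9)) 1100
step 2: s <- p                       1100
step 3: s <- ((s - 7) + (tid % 4))   0011

Answer: 4 steps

p: 5,6,2,3
s: 5,6,-2,-1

steps = 4; useful = 10; efficiency = 10/16 = 5/8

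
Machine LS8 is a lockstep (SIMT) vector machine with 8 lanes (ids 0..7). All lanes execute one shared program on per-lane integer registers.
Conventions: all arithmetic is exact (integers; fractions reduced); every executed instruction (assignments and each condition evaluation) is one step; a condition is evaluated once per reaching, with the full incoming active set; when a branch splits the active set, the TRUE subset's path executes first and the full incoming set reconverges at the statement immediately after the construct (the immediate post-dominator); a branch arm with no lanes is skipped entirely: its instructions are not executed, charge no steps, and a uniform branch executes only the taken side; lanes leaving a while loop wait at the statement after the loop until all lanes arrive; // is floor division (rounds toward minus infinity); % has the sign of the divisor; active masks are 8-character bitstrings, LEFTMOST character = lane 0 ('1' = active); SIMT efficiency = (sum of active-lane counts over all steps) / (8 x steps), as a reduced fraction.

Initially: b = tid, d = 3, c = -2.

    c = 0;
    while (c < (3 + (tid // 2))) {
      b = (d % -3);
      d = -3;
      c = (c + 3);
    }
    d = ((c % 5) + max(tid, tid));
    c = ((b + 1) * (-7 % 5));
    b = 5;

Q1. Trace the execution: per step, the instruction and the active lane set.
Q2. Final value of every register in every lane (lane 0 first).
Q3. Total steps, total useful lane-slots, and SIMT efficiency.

step 0: c <- 0                       11111111
step 1: eval (c < (3 + (tid // 2)))  11111111
step 2: b <- (d % -3)                11111111
step 3: d <- -3                      11111111
step 4: c <- (c + 3)                 11111111
step 5: eval (c < (3 + (tid // 2)))  11111111
step 6: b <- (d % -3)                00111111
step 7: d <- -3                      00111111
step 8: c <- (c + 3)                 00111111
step 9: eval (c < (3 + (tid // 2)))  00111111
step 10: d <- ((c % 5) + max(tid, tid)) 11111111
step 11: c <- ((b + 1) * (-7 % 5))    11111111
step 12: b <- 5                       11111111

Answer: 13 steps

b: 5,5,5,5,5,5,5,5
d: 3,4,3,4,5,6,7,8
c: 3,3,3,3,3,3,3,3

steps = 13; useful = 96; efficiency = 96/104 = 12/13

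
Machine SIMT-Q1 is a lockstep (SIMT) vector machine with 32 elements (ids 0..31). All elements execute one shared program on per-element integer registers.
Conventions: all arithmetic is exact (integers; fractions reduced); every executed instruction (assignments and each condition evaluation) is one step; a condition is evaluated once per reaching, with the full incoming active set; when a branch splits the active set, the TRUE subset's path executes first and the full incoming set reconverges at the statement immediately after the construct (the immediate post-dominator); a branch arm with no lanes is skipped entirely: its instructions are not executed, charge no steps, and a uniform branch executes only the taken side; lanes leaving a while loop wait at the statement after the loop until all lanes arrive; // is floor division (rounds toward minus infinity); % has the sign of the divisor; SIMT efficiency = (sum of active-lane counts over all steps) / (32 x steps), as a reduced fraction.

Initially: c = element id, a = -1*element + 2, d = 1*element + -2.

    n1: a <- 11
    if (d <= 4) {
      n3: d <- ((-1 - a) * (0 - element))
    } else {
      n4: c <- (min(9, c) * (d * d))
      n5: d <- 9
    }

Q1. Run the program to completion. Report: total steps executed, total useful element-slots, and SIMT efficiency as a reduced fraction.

Answer: 5 steps, 121 useful, 121/160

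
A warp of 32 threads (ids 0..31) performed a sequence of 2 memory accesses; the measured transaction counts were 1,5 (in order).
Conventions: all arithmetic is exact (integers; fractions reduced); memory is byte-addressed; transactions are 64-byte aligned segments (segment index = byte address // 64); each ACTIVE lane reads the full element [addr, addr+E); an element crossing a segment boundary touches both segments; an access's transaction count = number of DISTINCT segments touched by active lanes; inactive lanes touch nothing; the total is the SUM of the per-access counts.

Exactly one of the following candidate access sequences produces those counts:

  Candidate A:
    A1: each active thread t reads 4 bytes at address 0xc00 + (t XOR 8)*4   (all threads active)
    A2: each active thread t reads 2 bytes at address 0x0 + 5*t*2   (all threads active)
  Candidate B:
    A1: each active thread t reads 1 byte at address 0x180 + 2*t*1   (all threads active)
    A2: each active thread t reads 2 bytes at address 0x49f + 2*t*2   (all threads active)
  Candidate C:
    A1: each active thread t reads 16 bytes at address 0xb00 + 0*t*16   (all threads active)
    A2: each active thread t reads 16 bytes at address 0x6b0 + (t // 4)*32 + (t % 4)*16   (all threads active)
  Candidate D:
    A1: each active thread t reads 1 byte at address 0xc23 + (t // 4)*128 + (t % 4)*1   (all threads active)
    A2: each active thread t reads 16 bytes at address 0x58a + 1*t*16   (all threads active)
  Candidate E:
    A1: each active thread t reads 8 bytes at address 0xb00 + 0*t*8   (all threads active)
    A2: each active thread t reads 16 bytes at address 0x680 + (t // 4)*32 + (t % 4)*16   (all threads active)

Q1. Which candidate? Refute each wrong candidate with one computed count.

A: A1 gives 2 transactions, not 1
B: A2 gives 3 transactions, not 5
C: A2 gives 6 transactions, not 5
D: A1 gives 8 transactions, not 1
E: all counts match (1,5)

Answer: E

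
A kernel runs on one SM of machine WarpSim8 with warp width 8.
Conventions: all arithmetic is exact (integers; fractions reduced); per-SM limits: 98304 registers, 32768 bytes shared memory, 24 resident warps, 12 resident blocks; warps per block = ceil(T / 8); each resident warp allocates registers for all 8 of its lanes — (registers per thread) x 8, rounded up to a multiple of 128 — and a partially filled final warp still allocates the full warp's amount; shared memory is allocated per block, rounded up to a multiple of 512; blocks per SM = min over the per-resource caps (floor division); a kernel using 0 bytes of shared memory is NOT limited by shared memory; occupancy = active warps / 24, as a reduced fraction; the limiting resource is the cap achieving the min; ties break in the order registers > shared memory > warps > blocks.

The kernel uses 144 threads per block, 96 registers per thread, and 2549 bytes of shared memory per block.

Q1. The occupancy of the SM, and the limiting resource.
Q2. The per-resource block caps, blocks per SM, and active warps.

Answer: occupancy 3/4, limited by warps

registers: 7 blocks
shared memory: 12 blocks
warps: 1 block
blocks: 12 blocks

Answer: 1 block, 18 active warps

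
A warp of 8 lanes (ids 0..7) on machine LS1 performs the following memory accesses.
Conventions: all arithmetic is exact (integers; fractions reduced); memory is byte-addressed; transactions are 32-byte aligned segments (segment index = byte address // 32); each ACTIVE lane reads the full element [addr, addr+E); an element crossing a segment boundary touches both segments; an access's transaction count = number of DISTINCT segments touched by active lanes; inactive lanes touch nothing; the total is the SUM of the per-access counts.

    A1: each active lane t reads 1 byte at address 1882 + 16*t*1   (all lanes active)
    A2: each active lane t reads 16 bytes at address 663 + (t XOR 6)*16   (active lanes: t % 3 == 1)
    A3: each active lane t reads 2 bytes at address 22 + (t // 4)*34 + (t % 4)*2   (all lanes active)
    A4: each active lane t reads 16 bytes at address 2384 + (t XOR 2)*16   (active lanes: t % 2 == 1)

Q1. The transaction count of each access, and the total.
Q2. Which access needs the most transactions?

A1: 5 transactions
A2: 3 transactions
A3: 2 transactions
A4: 4 transactions

Answer: 5,3,2,4; total 14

Answer: A1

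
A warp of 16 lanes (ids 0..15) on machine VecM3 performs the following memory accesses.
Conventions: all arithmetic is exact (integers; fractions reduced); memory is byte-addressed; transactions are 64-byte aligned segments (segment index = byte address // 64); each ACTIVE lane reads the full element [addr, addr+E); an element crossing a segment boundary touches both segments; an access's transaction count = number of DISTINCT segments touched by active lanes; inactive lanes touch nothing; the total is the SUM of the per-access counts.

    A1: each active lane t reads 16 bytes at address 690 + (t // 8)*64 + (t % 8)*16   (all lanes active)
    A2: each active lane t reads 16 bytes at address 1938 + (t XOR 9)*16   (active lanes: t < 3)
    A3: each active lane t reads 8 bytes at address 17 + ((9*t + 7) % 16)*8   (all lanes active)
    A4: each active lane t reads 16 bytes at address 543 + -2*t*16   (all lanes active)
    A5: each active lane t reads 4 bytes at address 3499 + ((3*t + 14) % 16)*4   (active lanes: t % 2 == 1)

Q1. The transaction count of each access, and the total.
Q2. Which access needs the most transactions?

A1: 4 transactions
A2: 2 transactions
A3: 3 transactions
A4: 9 transactions
A5: 2 transactions

Answer: 4,2,3,9,2; total 20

Answer: A4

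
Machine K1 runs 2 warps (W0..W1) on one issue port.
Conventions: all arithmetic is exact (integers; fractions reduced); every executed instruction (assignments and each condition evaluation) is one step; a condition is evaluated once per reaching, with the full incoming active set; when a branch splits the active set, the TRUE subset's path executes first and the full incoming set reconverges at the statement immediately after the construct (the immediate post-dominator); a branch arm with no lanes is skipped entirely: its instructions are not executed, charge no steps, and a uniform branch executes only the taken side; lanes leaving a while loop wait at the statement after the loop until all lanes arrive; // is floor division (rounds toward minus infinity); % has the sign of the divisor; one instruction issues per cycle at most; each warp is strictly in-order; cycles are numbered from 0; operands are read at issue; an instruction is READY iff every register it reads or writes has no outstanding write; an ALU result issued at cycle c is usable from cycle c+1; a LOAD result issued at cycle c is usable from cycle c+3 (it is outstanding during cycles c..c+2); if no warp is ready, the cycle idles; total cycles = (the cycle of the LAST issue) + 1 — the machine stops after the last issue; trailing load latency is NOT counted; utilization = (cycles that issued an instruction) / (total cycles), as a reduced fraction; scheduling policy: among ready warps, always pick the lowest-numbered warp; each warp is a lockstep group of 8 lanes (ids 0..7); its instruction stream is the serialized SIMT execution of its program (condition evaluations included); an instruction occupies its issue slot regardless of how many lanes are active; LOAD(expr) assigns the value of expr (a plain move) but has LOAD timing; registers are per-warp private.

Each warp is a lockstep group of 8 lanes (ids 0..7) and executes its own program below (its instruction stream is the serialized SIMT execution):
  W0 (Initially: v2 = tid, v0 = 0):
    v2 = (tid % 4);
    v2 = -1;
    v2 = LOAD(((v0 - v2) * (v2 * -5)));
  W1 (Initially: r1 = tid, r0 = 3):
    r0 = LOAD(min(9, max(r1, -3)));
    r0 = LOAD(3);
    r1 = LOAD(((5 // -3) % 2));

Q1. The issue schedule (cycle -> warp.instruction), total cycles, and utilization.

cycle 0: W0.I0
cycle 1: W0.I1
cycle 2: W0.I2
cycle 3: W1.I0
cycle 4: idle
cycle 5: idle
cycle 6: W1.I1
cycle 7: W1.I2

Answer: 8 cycles, utilization 3/4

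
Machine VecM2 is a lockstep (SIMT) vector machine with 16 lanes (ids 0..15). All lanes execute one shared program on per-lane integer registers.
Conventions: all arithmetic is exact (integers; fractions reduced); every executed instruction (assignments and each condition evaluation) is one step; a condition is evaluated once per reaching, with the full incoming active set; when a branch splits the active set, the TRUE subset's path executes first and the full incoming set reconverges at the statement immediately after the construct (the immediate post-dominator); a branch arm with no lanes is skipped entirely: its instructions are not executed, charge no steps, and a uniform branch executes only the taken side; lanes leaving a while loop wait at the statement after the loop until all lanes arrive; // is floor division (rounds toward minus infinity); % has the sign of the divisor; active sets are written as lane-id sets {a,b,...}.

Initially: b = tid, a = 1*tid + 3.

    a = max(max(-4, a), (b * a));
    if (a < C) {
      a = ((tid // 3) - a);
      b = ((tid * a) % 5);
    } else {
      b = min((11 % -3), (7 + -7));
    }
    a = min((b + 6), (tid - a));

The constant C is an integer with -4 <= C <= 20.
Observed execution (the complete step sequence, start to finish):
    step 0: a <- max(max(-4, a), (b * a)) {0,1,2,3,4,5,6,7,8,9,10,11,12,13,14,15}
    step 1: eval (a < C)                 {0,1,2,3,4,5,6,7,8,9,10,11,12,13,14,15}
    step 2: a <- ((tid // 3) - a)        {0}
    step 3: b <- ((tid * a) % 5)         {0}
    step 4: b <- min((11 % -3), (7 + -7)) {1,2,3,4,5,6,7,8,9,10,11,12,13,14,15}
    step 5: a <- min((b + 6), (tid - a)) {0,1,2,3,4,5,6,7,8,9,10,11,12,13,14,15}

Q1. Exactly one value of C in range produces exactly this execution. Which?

Answer: C = 4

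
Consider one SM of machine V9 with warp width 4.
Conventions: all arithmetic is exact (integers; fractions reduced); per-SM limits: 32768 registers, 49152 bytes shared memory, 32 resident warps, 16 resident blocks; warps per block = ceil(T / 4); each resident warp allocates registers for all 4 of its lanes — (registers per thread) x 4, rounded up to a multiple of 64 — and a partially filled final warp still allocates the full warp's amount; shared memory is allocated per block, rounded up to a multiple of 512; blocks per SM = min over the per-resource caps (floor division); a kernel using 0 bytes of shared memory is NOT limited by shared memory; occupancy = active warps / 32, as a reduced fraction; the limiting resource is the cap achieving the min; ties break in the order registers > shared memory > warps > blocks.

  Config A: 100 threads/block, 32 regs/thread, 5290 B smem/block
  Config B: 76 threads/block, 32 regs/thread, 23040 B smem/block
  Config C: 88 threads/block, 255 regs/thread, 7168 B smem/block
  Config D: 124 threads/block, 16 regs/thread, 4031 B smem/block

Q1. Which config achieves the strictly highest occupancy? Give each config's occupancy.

occupancies: A 25/32, B 19/32, C 11/16, D 31/32

Answer: D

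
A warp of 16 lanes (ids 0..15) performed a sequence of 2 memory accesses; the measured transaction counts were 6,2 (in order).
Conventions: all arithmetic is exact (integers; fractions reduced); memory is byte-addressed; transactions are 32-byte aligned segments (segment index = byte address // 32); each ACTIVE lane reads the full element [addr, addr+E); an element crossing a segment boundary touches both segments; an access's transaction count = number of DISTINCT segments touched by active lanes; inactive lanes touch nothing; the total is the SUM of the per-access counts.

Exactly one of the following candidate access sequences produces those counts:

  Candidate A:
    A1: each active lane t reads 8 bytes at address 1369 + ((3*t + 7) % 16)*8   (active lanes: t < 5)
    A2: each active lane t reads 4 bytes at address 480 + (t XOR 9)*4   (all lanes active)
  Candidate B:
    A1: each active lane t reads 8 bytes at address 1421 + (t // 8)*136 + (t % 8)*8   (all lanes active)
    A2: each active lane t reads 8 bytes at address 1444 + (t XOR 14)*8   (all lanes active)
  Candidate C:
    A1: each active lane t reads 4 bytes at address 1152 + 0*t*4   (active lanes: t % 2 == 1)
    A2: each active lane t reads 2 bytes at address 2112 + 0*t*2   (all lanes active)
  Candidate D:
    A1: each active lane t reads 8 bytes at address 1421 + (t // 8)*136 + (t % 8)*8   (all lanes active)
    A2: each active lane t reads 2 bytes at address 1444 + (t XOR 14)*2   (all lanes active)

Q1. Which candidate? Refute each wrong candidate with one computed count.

A: A1 gives 5 transactions, not 6
B: A2 gives 5 transactions, not 2
C: A1 gives 1 transaction, not 6
D: all counts match (6,2)

Answer: D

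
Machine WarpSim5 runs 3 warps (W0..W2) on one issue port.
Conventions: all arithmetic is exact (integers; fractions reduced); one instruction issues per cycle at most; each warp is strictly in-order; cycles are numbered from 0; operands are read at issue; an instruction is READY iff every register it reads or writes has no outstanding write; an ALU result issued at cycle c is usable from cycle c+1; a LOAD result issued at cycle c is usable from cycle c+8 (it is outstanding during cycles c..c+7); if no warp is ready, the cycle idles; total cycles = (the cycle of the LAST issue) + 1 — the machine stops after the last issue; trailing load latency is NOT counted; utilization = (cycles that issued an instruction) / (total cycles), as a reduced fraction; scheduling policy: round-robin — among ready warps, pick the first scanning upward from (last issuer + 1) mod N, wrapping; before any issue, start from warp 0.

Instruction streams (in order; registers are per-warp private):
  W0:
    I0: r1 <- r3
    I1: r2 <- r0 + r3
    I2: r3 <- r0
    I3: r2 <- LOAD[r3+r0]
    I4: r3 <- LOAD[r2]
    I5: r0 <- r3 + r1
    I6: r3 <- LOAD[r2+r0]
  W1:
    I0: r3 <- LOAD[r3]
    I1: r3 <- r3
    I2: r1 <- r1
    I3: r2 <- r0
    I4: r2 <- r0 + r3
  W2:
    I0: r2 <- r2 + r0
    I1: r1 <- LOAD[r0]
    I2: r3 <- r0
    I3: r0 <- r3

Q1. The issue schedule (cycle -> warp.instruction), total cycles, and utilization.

cycle 0: W0.I0
cycle 1: W1.I0
cycle 2: W2.I0
cycle 3: W0.I1
cycle 4: W2.I1
cycle 5: W0.I2
cycle 6: W2.I2
cycle 7: W0.I3
cycle 8: W2.I3
cycle 9: W1.I1
cycle 10: W1.I2
cycle 11: W1.I3
cycle 12: W1.I4
cycle 13: idle
cycle 14: idle
cycle 15: W0.I4
cycle 16: idle
cycle 17: idle
cycle 18: idle
cycle 19: idle
cycle 20: idle
cycle 21: idle
cycle 22: idle
cycle 23: W0.I5
cycle 24: W0.I6

Answer: 25 cycles, utilization 16/25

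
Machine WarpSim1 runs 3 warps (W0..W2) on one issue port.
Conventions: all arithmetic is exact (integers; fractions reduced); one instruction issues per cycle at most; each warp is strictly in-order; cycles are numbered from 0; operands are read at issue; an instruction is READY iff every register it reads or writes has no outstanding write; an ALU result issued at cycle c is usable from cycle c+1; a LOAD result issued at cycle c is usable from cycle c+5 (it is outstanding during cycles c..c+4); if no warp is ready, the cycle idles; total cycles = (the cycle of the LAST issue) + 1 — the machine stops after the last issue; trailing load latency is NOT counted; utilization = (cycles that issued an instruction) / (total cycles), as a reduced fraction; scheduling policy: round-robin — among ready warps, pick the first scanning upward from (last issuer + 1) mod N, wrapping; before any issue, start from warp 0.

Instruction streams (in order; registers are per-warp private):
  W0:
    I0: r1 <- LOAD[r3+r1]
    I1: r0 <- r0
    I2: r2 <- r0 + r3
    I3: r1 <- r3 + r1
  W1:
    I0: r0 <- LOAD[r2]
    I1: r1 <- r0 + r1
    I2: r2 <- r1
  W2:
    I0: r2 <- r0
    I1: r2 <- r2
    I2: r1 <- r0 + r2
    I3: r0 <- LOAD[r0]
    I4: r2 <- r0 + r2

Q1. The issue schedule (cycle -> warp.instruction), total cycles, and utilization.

cycle 0: W0.I0
cycle 1: W1.I0
cycle 2: W2.I0
cycle 3: W0.I1
cycle 4: W2.I1
cycle 5: W0.I2
cycle 6: W1.I1
cycle 7: W2.I2
cycle 8: W0.I3
cycle 9: W1.I2
cycle 10: W2.I3
cycle 11: idle
cycle 12: idle
cycle 13: idle
cycle 14: idle
cycle 15: W2.I4

Answer: 16 cycles, utilization 3/4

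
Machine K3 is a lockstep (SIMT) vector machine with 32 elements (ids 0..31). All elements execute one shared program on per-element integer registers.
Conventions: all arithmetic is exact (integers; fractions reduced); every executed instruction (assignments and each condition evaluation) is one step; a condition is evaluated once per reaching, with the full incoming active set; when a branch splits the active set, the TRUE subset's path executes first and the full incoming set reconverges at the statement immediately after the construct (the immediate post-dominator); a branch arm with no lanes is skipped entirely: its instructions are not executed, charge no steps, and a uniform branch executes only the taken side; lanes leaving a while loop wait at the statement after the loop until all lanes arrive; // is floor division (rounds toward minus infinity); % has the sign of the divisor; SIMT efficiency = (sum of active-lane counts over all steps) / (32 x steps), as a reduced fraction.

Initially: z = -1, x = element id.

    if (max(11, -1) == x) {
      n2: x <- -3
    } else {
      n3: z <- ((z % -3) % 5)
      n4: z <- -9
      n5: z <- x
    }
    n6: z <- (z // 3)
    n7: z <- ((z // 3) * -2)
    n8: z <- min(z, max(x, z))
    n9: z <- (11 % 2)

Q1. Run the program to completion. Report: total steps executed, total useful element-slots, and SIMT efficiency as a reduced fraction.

Answer: 9 steps, 254 useful, 127/144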